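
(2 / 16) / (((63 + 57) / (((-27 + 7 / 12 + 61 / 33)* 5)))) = -1081 / 8448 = -0.13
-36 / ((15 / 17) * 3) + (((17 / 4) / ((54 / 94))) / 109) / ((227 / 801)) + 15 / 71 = -1385997343 / 105405180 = -13.15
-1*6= -6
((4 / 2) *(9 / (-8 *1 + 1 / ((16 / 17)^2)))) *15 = -69120 / 1759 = -39.30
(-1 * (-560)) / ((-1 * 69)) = -560 / 69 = -8.12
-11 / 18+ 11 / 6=11 / 9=1.22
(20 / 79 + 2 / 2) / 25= 99 / 1975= 0.05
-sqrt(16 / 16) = -1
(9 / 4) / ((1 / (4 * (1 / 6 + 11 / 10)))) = 57 / 5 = 11.40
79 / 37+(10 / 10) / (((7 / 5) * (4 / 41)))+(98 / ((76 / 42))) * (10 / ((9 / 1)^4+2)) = 1232316949 / 129186092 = 9.54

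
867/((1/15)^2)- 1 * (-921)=195996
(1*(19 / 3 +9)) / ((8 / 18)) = 69 / 2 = 34.50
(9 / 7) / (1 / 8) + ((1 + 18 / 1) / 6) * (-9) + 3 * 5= -3.21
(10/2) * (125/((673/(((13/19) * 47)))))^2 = 29165703125/163507369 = 178.38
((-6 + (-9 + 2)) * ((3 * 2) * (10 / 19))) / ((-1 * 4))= 195 / 19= 10.26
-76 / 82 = -38 / 41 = -0.93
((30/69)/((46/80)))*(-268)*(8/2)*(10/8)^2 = -1266.54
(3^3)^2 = 729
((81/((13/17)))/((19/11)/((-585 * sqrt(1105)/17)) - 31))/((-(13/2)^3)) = 52296910875/4203269254418 - 12950685 * sqrt(1105)/710352503996642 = 0.01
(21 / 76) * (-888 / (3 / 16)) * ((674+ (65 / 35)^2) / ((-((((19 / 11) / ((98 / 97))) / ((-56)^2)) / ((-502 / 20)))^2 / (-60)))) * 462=-3361846568014503343335407616 / 64536331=-52092310113112927714.09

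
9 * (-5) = -45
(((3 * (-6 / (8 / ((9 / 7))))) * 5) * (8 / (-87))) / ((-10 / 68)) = -1836 / 203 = -9.04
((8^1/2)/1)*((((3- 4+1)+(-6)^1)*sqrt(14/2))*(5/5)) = -24*sqrt(7) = -63.50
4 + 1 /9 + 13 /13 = 46 /9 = 5.11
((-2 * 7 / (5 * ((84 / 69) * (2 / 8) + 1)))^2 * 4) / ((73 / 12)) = 414736 / 136875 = 3.03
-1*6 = -6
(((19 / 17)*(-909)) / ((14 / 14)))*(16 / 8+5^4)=-10828917 / 17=-636995.12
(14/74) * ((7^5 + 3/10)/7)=168073/370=454.25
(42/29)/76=21/1102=0.02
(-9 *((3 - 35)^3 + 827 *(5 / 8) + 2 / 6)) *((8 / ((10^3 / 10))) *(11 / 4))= 25542627 / 400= 63856.57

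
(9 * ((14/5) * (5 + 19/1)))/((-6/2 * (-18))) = 56/5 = 11.20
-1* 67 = -67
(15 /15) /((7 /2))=2 /7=0.29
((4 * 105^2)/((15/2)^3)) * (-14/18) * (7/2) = -38416/135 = -284.56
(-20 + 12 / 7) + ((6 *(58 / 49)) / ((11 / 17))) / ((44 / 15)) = -86231 / 5929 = -14.54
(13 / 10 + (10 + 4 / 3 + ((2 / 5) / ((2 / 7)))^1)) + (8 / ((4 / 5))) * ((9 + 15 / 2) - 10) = 2371 / 30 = 79.03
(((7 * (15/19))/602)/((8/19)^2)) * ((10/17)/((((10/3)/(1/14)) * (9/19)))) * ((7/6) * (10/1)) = 9025/561408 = 0.02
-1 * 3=-3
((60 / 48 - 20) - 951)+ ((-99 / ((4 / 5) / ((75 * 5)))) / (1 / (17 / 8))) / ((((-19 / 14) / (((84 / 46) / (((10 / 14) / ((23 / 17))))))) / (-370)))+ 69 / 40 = -70673741949 / 760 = -92991765.72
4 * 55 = 220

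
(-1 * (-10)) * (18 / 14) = 90 / 7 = 12.86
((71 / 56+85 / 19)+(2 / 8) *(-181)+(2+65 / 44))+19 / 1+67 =584835 / 11704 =49.97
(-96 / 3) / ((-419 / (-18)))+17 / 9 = 1939 / 3771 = 0.51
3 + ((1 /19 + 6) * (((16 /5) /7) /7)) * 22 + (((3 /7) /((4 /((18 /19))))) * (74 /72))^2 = 1893335 /161728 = 11.71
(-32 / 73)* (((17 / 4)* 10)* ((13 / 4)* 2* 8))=-70720 / 73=-968.77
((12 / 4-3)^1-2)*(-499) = 998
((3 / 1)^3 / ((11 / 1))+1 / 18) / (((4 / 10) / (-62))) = -77035 / 198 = -389.07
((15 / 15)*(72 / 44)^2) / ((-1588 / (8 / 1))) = -648 / 48037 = -0.01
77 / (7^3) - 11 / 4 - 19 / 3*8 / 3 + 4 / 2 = -30719 / 1764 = -17.41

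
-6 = -6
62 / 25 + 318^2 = 2528162 / 25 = 101126.48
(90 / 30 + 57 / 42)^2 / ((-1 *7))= -3721 / 1372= -2.71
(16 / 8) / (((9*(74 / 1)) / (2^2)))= 4 / 333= 0.01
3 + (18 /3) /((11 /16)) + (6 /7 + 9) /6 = 2059 /154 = 13.37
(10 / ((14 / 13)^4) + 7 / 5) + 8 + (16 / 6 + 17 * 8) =44803043 / 288120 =155.50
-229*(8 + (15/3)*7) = -9847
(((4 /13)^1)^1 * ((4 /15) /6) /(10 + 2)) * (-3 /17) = -2 /9945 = -0.00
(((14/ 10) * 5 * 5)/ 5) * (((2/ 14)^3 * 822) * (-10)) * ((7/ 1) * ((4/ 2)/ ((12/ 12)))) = -16440/ 7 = -2348.57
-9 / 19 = -0.47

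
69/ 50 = 1.38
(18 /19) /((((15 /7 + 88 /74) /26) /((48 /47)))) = 5818176 /770659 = 7.55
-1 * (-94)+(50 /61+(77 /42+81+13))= 69779 /366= 190.65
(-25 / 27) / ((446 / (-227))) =5675 / 12042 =0.47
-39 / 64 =-0.61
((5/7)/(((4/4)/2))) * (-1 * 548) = -5480/7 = -782.86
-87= -87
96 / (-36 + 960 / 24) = 24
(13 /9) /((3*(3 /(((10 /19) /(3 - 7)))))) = -65 /3078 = -0.02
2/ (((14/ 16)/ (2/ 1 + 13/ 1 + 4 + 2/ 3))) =944/ 21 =44.95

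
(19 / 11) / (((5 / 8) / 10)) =304 / 11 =27.64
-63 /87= -21 /29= -0.72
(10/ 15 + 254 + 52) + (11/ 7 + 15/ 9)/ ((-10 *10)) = 53661/ 175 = 306.63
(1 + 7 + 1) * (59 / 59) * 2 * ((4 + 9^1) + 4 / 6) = 246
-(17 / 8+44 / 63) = -1423 / 504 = -2.82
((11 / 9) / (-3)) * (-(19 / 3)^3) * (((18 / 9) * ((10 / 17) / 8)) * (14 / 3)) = 2640715 / 37179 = 71.03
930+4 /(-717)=666806 /717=929.99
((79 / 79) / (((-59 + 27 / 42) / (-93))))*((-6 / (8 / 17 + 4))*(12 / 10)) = -199206 / 77615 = -2.57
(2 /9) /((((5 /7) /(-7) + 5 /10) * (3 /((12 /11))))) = 784 /3861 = 0.20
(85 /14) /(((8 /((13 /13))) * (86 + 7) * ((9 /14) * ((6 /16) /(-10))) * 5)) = -170 /2511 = -0.07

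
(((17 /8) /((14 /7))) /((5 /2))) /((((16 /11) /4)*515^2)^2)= 2057 /45020352400000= 0.00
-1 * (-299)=299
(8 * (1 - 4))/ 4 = -6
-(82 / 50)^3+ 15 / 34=-2108939 / 531250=-3.97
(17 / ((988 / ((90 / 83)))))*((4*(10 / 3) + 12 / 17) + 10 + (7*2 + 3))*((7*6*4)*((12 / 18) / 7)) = 19320 / 1577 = 12.25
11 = 11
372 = 372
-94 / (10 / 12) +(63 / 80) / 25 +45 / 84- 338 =-6303259 / 14000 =-450.23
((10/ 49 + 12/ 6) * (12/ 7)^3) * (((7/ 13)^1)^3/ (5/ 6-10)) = -1119744/ 5920915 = -0.19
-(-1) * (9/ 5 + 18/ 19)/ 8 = 261/ 760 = 0.34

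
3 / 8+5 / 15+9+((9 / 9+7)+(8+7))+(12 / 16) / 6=197 / 6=32.83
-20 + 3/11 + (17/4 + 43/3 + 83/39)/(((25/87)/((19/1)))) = 1349.72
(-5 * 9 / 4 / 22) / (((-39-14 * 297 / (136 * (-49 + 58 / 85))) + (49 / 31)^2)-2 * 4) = 0.01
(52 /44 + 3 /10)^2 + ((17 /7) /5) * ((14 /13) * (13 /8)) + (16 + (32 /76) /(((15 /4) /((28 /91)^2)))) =1110601211 /58279650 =19.06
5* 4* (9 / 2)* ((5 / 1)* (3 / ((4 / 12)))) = 4050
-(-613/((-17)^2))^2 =-375769/83521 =-4.50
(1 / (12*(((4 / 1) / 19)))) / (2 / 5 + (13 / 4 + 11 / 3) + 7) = 0.03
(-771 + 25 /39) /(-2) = 15022 /39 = 385.18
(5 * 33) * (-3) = -495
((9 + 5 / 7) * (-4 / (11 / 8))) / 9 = -2176 / 693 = -3.14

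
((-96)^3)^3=-692533995824480256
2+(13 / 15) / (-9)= 257 / 135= 1.90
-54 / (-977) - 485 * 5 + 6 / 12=-4737365 / 1954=-2424.44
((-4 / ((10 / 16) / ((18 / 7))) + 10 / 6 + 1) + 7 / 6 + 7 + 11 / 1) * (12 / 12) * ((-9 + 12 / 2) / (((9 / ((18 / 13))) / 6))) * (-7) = 6774 / 65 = 104.22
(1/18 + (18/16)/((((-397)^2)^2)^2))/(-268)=-2468221013617387712725/11906698169690278325794656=-0.00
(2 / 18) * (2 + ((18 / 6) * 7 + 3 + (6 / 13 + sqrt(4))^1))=370 / 117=3.16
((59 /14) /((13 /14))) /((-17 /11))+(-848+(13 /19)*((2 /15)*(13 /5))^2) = -20096649727 /23619375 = -850.85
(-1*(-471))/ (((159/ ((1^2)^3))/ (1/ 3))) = 157/ 159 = 0.99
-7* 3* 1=-21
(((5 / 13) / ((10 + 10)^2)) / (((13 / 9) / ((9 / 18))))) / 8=9 / 216320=0.00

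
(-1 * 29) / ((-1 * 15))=29 / 15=1.93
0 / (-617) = 0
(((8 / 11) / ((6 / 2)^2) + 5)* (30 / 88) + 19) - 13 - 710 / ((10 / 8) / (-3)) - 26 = 2447683 / 1452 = 1685.73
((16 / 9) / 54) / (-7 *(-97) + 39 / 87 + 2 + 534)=29 / 1070658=0.00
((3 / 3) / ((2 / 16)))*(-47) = -376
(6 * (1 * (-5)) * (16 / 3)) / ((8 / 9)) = -180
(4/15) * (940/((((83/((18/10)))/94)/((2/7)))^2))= 717624576/8439025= 85.04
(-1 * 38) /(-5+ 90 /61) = 2318 /215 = 10.78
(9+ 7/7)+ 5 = 15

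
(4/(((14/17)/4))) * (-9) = -1224/7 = -174.86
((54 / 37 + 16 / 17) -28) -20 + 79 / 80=-2244869 / 50320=-44.61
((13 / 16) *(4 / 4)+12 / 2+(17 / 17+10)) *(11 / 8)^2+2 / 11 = 33.86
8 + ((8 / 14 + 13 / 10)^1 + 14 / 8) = 1627 / 140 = 11.62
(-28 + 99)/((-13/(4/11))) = -284/143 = -1.99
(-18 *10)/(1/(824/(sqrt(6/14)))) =-49440 *sqrt(21) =-226562.54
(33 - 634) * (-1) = 601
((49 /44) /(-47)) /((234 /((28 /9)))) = -343 /1088802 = -0.00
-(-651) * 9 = 5859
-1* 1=-1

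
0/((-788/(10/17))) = 0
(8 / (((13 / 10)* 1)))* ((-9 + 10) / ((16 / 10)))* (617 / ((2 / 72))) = 1110600 / 13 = 85430.77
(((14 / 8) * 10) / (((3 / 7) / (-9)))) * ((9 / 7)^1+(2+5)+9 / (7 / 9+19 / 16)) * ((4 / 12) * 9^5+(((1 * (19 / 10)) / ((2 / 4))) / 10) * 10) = -26341233702 / 283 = -93078564.32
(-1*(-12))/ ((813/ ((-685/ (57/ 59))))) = -10.47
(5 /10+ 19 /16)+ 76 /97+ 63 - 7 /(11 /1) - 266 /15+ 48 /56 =85968401 /1792560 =47.96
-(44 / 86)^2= -484 / 1849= -0.26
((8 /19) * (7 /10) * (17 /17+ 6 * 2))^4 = 17555190016 /81450625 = 215.53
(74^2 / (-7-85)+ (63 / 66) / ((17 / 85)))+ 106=25933 / 506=51.25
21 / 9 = 7 / 3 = 2.33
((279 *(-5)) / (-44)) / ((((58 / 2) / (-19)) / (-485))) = 12854925 / 1276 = 10074.39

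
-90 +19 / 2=-80.50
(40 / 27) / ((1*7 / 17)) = 680 / 189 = 3.60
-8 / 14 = -4 / 7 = -0.57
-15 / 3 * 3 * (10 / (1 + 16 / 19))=-570 / 7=-81.43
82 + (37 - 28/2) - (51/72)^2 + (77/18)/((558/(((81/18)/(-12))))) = 5597609/53568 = 104.50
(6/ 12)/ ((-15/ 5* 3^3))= -1/ 162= -0.01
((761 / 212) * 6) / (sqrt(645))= 761 * sqrt(645) / 22790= 0.85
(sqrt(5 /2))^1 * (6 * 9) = 27 * sqrt(10) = 85.38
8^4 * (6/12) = 2048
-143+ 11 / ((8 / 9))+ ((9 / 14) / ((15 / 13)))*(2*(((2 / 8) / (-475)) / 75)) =-434328151 / 3325000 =-130.63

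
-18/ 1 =-18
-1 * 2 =-2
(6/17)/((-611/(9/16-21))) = 981/83096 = 0.01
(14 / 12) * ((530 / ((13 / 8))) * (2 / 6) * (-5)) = -74200 / 117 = -634.19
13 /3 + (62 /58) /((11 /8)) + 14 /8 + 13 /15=7.73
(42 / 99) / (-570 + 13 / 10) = -140 / 187671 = -0.00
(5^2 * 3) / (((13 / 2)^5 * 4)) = 600 / 371293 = 0.00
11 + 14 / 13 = 157 / 13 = 12.08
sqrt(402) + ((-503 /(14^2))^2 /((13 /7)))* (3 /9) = 21.23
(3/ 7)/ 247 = 3/ 1729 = 0.00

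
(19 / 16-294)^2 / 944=21949225 / 241664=90.83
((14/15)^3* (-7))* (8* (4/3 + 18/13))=-16288384/131625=-123.75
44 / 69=0.64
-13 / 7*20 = -37.14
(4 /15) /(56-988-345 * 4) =-1 /8670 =-0.00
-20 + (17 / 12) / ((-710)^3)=-20.00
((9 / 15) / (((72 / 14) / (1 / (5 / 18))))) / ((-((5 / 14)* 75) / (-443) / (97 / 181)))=2105579 / 565625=3.72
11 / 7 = 1.57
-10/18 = -0.56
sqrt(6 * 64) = 8 * sqrt(6) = 19.60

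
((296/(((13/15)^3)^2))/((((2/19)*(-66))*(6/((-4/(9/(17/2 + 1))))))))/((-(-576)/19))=3965359375/1699036768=2.33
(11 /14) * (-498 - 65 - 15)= -3179 /7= -454.14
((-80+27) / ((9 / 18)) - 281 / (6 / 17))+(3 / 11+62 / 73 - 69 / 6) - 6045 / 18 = -1248.38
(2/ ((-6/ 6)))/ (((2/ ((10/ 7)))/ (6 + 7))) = -130/ 7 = -18.57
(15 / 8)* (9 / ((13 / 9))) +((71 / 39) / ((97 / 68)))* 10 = 739805 / 30264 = 24.45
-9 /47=-0.19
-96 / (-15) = 32 / 5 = 6.40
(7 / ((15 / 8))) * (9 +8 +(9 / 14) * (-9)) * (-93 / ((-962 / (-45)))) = -87606 / 481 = -182.13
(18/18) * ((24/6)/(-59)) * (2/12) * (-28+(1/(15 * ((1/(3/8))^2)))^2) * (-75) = -2867191/120832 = -23.73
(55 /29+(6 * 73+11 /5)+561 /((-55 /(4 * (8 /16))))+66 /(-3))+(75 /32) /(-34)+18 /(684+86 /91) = 392986903037 /983318080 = 399.65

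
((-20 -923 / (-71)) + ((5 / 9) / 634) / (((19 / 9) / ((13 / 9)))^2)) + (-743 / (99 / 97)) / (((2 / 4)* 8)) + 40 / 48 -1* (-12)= -7983220967 / 45317052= -176.16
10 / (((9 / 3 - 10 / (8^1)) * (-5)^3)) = -8 / 175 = -0.05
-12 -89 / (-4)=41 / 4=10.25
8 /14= 4 /7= 0.57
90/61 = 1.48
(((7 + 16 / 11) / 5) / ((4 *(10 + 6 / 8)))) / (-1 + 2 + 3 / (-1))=-93 / 4730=-0.02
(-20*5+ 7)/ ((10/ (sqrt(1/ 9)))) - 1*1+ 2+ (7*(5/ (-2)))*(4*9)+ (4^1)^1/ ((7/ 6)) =-44007/ 70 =-628.67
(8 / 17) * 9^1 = 72 / 17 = 4.24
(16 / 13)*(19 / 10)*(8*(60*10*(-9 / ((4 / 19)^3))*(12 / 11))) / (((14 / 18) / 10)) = -152006414400 / 1001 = -151854559.84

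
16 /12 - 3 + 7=16 /3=5.33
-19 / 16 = -1.19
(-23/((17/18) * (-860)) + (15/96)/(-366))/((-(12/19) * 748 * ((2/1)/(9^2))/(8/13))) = -204159807/138752922880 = -0.00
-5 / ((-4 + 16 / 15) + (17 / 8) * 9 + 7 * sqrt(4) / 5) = -600 / 2279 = -0.26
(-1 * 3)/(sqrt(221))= -3 * sqrt(221)/221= -0.20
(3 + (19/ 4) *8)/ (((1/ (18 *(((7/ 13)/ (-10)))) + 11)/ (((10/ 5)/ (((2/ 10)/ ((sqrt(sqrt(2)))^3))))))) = 69.17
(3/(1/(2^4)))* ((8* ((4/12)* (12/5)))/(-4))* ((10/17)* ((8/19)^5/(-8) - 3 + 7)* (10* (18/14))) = -684308736000/294655781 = -2322.40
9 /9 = 1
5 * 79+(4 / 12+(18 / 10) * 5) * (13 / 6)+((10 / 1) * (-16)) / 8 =3557 / 9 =395.22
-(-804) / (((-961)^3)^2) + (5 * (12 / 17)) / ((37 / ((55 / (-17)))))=-2599287186502205614128 / 8422478147050962594373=-0.31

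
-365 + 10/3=-1085/3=-361.67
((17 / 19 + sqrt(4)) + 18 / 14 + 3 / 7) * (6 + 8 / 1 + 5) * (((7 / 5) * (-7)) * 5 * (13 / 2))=-55783 / 2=-27891.50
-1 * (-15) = 15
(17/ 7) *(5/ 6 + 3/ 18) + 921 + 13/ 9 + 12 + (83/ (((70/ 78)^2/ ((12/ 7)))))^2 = 21274734109129/ 661775625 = 32147.96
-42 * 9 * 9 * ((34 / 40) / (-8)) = 28917 / 80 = 361.46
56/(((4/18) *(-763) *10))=-18/545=-0.03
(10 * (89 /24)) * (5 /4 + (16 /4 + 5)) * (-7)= -127715 /48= -2660.73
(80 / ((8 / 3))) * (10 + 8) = 540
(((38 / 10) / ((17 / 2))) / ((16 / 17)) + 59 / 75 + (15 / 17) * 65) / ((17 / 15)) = 597869 / 11560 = 51.72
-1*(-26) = 26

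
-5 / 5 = -1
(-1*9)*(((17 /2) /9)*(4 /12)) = -17 /6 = -2.83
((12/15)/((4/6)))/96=1/80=0.01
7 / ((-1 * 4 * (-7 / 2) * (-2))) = -1 / 4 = -0.25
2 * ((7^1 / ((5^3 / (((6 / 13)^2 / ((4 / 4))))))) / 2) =252 / 21125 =0.01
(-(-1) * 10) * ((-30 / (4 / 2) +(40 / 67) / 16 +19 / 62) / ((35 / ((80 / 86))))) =-2435280 / 625177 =-3.90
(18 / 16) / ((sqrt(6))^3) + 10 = sqrt(6) / 32 + 10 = 10.08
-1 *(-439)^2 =-192721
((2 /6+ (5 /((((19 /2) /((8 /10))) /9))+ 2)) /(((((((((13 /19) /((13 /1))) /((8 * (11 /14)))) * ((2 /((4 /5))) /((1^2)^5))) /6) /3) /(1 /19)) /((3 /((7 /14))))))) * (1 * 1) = 1105632 /665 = 1662.60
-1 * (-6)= 6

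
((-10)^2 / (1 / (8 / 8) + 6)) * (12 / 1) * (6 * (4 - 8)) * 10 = -288000 / 7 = -41142.86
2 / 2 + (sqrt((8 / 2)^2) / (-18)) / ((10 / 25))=4 / 9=0.44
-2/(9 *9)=-2/81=-0.02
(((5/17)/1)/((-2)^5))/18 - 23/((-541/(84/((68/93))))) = 25870639/5297472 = 4.88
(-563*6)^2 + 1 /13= 148341493 /13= 11410884.08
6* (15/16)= 45/8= 5.62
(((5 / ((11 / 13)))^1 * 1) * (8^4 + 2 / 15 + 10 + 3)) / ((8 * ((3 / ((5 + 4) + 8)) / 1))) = 13621777 / 792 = 17199.21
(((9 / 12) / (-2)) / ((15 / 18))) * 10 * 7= -63 / 2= -31.50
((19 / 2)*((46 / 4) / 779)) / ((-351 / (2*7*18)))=-161 / 1599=-0.10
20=20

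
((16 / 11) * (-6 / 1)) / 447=-32 / 1639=-0.02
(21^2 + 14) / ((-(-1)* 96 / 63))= 9555 / 32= 298.59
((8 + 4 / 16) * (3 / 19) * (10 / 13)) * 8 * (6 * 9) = 432.87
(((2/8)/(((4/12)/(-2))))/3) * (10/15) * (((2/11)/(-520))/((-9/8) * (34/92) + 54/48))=92/559845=0.00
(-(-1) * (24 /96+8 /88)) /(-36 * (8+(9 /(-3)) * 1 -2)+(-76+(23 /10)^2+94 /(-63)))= -23625 /12488003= -0.00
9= 9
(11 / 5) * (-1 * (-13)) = 143 / 5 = 28.60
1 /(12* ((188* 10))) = 1 /22560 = 0.00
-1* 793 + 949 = 156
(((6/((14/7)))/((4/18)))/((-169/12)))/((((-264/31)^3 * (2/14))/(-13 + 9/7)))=-3664293/28792192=-0.13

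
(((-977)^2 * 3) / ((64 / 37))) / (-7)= -105952719 / 448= -236501.60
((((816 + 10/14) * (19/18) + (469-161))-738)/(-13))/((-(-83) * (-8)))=54443/1087632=0.05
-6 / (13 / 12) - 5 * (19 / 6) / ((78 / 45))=-763 / 52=-14.67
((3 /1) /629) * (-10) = -30 /629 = -0.05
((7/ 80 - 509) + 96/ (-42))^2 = 261323.61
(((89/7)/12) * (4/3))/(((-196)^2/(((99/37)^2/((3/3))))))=96921/368140528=0.00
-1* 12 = -12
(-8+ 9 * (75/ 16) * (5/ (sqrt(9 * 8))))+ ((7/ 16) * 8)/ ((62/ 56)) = -150/ 31+ 1125 * sqrt(2)/ 64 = 20.02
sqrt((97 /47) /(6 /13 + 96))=sqrt(74320818) /58938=0.15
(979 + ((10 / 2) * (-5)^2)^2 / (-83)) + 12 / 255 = 5579052 / 7055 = 790.79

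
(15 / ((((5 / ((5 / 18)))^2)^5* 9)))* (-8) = -5 / 1338925209984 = -0.00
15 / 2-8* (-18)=303 / 2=151.50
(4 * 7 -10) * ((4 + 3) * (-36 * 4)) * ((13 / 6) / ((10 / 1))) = -19656 / 5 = -3931.20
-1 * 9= -9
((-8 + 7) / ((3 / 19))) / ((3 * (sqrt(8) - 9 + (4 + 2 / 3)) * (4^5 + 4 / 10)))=95 * sqrt(2) / 248417 + 95 / 114654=0.00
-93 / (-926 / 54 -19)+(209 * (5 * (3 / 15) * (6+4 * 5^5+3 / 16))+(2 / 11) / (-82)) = 575265080793 / 220088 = 2613795.76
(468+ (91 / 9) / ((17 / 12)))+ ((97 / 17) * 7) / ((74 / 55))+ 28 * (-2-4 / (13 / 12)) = 16947911 / 49062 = 345.44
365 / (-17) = -365 / 17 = -21.47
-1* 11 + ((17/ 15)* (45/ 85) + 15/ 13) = -9.25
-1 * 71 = -71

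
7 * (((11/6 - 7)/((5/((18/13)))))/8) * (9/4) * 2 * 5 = -5859/208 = -28.17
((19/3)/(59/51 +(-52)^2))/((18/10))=1615/1241667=0.00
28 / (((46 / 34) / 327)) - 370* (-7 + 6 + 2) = 147142 / 23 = 6397.48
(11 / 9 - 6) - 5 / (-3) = -28 / 9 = -3.11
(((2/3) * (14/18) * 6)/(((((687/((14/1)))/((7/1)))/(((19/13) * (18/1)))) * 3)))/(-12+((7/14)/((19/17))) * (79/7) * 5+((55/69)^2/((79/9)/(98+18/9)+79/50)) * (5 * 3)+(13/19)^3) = 418445889001952/2072916851964543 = 0.20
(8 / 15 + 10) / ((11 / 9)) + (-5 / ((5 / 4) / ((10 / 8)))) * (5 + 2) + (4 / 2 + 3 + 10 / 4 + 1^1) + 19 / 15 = -5483 / 330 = -16.62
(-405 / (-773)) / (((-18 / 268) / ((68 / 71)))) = -410040 / 54883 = -7.47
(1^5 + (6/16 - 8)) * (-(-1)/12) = -53/96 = -0.55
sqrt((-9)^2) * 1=9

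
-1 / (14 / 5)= -5 / 14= -0.36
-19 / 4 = -4.75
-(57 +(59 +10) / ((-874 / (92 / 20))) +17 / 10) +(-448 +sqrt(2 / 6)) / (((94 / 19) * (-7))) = -202714 / 4465 - 19 * sqrt(3) / 1974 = -45.42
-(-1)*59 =59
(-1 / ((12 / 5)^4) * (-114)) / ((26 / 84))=83125 / 7488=11.10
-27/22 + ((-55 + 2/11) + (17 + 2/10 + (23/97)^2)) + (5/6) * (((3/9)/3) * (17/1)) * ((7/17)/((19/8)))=-20450238971/530949870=-38.52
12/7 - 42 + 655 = 4303/7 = 614.71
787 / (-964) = -787 / 964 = -0.82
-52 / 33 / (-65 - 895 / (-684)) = 11856 / 479215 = 0.02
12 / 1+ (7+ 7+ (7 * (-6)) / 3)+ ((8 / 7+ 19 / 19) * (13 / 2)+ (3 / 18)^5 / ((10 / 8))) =1764187 / 68040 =25.93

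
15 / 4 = 3.75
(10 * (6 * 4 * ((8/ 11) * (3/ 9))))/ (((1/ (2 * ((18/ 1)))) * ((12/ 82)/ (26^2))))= 106429440/ 11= 9675403.64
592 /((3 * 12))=148 /9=16.44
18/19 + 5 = 113/19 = 5.95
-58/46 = -29/23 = -1.26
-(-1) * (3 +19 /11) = 52 /11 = 4.73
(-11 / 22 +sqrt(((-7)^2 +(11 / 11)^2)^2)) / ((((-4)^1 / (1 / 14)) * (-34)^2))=-99 / 129472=-0.00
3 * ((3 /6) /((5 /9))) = 27 /10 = 2.70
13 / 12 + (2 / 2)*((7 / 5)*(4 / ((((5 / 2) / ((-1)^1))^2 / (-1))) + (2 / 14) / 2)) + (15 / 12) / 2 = 2737 / 3000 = 0.91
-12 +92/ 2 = 34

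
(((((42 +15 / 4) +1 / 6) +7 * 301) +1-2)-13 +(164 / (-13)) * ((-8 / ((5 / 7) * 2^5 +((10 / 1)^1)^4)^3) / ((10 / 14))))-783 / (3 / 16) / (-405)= 13569288425603561969 / 6313564604880000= 2149.23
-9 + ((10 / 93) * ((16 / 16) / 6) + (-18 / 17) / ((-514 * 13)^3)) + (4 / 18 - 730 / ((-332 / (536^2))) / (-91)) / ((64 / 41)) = -1628191228102243944721 / 365397988993264864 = -4455.94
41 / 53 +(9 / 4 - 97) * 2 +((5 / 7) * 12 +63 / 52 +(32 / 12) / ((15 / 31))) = -150563549 / 868140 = -173.43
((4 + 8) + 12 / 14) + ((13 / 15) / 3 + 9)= 6976 / 315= 22.15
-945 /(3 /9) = -2835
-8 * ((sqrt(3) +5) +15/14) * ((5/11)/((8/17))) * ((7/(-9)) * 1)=595 * sqrt(3)/99 +7225/198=46.90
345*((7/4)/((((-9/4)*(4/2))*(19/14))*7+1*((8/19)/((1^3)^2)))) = -45885/3217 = -14.26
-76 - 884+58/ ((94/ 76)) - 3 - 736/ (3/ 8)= -405907/ 141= -2878.77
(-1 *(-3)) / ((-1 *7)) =-3 / 7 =-0.43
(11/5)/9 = 11/45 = 0.24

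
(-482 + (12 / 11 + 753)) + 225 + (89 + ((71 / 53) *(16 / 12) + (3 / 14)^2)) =201542353 / 342804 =587.92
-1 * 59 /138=-59 /138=-0.43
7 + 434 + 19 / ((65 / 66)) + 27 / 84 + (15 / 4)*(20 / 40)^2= 3360093 / 7280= 461.55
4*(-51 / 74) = -102 / 37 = -2.76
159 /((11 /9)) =1431 /11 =130.09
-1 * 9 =-9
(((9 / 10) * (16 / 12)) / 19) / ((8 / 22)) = 33 / 190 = 0.17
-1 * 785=-785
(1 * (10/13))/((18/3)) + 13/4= 527/156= 3.38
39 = 39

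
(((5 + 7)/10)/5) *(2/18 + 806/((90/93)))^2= 2810100512/16875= 166524.47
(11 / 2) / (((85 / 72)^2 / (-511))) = -2016.56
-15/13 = -1.15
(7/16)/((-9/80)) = -35/9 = -3.89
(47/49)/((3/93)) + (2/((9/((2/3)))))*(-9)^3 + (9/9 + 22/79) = -298016/3871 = -76.99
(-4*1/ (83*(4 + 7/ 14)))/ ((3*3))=-8/ 6723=-0.00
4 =4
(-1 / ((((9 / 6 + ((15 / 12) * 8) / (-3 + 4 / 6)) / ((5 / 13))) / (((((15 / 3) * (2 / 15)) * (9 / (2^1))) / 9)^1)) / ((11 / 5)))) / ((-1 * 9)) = -154 / 13689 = -0.01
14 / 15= 0.93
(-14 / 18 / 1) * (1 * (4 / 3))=-28 / 27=-1.04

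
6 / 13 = 0.46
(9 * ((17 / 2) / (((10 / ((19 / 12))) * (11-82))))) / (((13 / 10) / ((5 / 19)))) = -255 / 7384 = -0.03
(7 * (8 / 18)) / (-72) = -7 / 162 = -0.04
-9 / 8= -1.12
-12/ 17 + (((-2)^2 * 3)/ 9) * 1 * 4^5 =1364.63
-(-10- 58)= 68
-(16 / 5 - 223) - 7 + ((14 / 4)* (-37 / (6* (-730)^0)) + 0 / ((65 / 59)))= 11473 / 60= 191.22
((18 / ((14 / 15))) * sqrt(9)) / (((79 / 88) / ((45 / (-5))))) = -320760 / 553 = -580.04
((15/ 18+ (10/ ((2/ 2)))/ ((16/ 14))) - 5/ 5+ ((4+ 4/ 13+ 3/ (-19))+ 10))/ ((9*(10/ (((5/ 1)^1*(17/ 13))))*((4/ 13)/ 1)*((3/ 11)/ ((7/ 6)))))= 88201729/ 3841344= 22.96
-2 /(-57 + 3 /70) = 140 /3987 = 0.04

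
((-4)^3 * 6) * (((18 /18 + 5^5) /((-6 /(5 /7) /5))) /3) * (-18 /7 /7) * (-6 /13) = 180057600 /4459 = 40380.71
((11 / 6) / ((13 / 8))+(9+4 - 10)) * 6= 322 / 13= 24.77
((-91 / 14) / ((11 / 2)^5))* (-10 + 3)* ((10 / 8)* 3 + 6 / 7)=6708 / 161051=0.04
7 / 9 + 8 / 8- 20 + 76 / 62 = -4742 / 279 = -17.00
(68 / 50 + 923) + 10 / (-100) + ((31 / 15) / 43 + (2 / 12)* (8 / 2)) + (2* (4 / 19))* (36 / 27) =37808151 / 40850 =925.54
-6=-6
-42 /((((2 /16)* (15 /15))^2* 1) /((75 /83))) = -201600 /83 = -2428.92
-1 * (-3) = 3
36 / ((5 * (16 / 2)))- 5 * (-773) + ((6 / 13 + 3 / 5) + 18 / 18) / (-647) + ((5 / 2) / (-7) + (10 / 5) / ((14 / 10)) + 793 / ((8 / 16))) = 1605272056 / 294385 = 5452.97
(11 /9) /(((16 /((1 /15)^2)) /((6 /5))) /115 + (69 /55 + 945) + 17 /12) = 55660 /44344947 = 0.00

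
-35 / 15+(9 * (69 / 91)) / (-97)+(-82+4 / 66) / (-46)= -4169852 / 6699693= -0.62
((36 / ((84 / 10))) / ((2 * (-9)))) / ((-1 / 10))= 50 / 21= 2.38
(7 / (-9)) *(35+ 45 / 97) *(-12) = 96320 / 291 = 331.00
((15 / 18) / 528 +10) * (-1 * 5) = -158425 / 3168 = -50.01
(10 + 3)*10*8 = 1040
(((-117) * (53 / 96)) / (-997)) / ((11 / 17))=35139 / 350944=0.10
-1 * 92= -92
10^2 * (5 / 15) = 100 / 3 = 33.33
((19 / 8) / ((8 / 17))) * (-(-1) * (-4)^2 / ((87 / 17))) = 5491 / 348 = 15.78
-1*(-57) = 57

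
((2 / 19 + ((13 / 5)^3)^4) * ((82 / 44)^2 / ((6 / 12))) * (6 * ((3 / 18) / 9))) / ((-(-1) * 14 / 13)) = 460644699993339277 / 6735351562500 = 68392.08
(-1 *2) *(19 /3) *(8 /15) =-304 /45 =-6.76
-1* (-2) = 2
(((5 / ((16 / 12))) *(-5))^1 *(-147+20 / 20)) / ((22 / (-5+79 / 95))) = -9855 / 19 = -518.68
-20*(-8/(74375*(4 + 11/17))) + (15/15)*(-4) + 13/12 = -2418991/829500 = -2.92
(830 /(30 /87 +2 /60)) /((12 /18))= 1083150 /329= 3292.25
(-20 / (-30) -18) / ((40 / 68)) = -442 / 15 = -29.47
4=4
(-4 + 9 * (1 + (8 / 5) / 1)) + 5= 122 / 5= 24.40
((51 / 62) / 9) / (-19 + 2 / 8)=-34 / 6975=-0.00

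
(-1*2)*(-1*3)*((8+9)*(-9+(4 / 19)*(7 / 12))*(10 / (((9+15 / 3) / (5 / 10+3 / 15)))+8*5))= -696762 / 19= -36671.68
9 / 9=1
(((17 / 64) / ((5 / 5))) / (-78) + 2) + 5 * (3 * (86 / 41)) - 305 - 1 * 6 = -56804665 / 204672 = -277.54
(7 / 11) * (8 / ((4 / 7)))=98 / 11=8.91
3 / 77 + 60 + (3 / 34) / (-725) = 113956719 / 1898050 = 60.04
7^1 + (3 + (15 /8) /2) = 175 /16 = 10.94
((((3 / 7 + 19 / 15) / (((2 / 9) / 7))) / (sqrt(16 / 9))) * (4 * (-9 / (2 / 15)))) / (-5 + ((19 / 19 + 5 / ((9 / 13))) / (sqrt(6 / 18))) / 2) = -2400597 * sqrt(3) / 1388 - 2919645 / 1388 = -5099.14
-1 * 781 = -781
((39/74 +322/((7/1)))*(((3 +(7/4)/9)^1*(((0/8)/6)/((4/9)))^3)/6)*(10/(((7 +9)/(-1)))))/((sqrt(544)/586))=0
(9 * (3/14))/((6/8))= 2.57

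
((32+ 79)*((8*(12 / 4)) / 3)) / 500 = 222 / 125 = 1.78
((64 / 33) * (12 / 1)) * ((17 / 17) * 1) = 256 / 11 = 23.27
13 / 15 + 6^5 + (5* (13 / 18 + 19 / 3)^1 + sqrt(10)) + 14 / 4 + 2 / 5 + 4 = sqrt(10) + 351902 / 45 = 7823.21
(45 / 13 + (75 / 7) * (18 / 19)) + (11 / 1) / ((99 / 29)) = 261956 / 15561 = 16.83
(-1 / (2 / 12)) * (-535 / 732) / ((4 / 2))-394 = -95601 / 244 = -391.81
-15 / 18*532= -1330 / 3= -443.33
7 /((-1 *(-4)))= 1.75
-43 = -43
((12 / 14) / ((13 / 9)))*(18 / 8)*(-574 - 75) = -157707 / 182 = -866.52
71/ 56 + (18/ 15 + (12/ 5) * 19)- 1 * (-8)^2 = -15.93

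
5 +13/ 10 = 63/ 10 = 6.30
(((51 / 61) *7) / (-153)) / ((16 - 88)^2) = -0.00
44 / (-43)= -44 / 43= -1.02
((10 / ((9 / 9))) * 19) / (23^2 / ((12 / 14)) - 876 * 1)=-1140 / 1553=-0.73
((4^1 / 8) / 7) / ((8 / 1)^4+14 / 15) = 15 / 860356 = 0.00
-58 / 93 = -0.62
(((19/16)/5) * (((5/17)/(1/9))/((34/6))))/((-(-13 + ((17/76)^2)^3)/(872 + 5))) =1806164386797312/241322218634197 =7.48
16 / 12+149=451 / 3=150.33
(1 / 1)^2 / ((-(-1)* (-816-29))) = -1 / 845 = -0.00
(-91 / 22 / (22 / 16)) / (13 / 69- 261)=6279 / 544379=0.01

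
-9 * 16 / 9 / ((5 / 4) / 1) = -64 / 5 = -12.80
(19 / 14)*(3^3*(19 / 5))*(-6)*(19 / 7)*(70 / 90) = -61731 / 35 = -1763.74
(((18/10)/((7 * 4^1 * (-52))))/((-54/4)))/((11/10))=1/12012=0.00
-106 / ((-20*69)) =53 / 690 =0.08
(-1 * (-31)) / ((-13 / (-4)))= 124 / 13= 9.54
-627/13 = -48.23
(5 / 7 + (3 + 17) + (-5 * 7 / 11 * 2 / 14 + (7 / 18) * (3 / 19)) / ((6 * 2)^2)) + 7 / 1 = 27.71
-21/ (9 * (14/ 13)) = -13/ 6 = -2.17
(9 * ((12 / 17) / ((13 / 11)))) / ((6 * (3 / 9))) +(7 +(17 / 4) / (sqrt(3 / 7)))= 17 * sqrt(21) / 12 +2141 / 221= 16.18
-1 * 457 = -457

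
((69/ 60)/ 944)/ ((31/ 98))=1127/ 292640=0.00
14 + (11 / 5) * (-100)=-206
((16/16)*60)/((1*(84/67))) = 335/7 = 47.86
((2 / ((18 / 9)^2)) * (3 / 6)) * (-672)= -168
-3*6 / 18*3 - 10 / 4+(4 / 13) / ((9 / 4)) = -1255 / 234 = -5.36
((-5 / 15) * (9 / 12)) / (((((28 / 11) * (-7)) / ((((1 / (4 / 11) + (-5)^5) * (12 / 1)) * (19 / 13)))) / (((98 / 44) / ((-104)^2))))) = -711873 / 4499456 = -0.16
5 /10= 1 /2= 0.50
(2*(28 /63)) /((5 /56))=448 /45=9.96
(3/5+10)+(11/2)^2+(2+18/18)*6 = 1177/20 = 58.85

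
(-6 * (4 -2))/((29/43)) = -516/29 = -17.79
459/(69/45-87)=-6885/1282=-5.37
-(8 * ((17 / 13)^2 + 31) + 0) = -44224 / 169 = -261.68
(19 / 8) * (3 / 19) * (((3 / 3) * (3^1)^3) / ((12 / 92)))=621 / 8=77.62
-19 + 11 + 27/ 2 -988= -1965/ 2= -982.50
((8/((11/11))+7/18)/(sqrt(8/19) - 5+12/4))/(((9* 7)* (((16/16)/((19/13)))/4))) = -0.58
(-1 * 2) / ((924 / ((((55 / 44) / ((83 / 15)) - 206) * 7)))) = 68317 / 21912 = 3.12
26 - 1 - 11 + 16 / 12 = 46 / 3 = 15.33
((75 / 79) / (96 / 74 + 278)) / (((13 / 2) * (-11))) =-2775 / 58371599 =-0.00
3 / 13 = 0.23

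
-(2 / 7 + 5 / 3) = -41 / 21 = -1.95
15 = 15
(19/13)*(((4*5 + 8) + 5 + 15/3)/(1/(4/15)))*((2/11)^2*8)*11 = 92416/2145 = 43.08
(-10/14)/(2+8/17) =-85/294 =-0.29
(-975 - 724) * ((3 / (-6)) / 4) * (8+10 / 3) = 28883 / 12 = 2406.92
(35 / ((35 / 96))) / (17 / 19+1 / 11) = 10032 / 103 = 97.40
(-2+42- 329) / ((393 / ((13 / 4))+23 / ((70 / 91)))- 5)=-37570 / 18957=-1.98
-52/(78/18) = -12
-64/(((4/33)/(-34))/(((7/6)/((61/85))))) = 1780240/61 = 29184.26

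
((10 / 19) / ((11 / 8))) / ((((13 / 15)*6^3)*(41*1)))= 50 / 1002573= 0.00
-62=-62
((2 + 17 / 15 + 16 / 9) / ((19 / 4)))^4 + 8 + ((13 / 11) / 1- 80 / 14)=4.61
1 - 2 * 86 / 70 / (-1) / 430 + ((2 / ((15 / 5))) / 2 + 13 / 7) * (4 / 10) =988 / 525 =1.88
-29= -29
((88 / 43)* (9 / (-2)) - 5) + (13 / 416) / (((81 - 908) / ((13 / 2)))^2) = -53488711965 / 3764345216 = -14.21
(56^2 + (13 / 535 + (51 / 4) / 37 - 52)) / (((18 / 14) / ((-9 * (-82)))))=70091234423 / 39590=1770427.74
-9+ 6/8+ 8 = -1/4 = -0.25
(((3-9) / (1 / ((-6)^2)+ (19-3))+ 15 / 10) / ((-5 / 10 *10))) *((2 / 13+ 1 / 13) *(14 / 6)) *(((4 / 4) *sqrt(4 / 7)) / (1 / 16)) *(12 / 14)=-124704 *sqrt(7) / 262535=-1.26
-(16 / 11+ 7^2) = -555 / 11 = -50.45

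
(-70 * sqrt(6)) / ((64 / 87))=-3045 * sqrt(6) / 32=-233.08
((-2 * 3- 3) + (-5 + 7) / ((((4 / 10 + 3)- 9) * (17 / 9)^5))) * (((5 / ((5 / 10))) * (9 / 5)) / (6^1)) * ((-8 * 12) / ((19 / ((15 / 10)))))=2037189528 / 9938999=204.97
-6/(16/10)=-15/4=-3.75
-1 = -1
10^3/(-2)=-500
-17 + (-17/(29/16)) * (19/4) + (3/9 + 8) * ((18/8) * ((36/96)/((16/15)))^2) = -112577385/1900544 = -59.23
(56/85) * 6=3.95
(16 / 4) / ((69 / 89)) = 356 / 69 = 5.16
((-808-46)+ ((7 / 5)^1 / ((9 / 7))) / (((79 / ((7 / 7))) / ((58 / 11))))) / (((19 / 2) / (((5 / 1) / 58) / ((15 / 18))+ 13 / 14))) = -1998799276 / 21546855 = -92.77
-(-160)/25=32/5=6.40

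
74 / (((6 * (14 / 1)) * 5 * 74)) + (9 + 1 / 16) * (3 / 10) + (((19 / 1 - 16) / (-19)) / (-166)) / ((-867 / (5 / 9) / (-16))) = 2.72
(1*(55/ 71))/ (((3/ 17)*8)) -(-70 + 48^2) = -3805801/ 1704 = -2233.45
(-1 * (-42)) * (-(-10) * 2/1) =840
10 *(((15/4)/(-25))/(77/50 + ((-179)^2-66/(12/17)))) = -0.00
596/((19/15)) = 8940/19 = 470.53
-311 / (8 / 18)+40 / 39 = -109001 / 156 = -698.72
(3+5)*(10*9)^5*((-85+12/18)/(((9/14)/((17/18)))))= -5852800800000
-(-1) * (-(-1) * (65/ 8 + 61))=553/ 8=69.12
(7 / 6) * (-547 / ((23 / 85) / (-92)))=650930 / 3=216976.67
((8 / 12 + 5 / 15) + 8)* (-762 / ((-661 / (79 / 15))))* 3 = 541782 / 3305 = 163.93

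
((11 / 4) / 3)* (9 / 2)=33 / 8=4.12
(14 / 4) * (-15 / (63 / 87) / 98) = -145 / 196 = -0.74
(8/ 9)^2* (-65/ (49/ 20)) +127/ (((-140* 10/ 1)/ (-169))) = -4470479/ 793800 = -5.63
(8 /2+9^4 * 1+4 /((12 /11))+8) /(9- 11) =-9865 /3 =-3288.33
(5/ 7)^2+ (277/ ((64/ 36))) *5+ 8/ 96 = 1833751/ 2352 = 779.66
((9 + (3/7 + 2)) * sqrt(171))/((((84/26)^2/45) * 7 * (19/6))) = 29.07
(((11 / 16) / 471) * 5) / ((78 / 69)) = 1265 / 195936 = 0.01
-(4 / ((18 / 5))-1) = -1 / 9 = -0.11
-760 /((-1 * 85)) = 152 /17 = 8.94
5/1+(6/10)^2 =134/25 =5.36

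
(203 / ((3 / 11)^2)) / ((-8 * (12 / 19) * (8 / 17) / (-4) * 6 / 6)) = 7933849 / 1728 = 4591.35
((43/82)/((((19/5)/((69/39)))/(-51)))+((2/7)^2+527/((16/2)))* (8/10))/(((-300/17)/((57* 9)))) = -3060700893/2611700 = -1171.92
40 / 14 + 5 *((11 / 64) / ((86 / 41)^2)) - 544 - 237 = -2577657583 / 3313408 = -777.95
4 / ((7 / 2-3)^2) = 16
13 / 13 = 1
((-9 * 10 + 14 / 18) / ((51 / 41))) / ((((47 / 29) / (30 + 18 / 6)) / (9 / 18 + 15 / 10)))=-21004874 / 7191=-2920.99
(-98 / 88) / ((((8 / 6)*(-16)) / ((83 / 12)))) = 4067 / 11264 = 0.36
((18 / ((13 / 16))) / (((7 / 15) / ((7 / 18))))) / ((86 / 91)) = 840 / 43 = 19.53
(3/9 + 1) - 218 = -650/3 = -216.67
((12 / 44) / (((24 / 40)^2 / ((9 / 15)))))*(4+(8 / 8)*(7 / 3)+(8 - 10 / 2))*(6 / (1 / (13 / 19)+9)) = 455 / 187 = 2.43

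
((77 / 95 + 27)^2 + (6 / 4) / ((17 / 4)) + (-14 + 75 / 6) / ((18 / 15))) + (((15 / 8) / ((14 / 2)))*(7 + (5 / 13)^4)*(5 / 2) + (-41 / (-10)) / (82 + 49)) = 12492983705959839 / 16073071186900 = 777.26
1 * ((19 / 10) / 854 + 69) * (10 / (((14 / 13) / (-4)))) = -2562.94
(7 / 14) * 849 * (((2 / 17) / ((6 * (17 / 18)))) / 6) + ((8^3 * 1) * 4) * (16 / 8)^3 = 9470801 / 578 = 16385.47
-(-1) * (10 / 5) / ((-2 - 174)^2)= 1 / 15488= 0.00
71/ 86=0.83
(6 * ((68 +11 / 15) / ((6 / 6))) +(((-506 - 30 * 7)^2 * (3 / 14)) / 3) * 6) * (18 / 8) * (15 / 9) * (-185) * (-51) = 109034737785 / 14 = 7788195556.07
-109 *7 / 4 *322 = -122843 / 2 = -61421.50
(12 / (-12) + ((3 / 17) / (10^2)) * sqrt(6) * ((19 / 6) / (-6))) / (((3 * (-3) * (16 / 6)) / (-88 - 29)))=-39 / 8 - 247 * sqrt(6) / 54400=-4.89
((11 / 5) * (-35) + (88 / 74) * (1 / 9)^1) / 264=-2327 / 7992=-0.29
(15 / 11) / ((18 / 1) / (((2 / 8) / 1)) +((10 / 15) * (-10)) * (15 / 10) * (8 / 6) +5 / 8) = 0.02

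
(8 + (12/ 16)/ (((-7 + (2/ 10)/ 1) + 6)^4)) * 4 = 10067/ 256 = 39.32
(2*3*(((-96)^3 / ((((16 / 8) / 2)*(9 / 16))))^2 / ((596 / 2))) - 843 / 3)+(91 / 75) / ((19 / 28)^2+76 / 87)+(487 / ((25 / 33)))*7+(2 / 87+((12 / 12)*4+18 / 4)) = 49810094748.37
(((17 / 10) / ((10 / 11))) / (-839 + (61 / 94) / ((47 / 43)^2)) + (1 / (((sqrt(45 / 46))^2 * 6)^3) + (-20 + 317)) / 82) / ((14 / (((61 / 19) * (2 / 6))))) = 81640937627705761 / 295052103657391500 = 0.28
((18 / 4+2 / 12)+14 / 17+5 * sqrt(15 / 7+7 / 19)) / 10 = 28 / 51+sqrt(44422) / 266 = 1.34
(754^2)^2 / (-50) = -161605221128 / 25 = -6464208845.12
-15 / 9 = -5 / 3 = -1.67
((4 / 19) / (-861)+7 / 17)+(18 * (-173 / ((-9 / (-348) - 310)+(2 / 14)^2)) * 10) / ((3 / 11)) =20076692093125 / 54439496559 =368.79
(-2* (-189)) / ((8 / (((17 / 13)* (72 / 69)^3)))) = 11104128 / 158171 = 70.20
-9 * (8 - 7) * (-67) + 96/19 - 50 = 558.05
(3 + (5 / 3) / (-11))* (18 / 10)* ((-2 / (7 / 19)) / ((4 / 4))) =-10716 / 385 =-27.83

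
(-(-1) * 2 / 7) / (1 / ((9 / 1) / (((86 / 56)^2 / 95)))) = 191520 / 1849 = 103.58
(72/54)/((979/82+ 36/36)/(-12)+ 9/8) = 656/23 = 28.52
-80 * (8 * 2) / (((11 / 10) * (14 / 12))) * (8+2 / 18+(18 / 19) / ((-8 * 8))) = -5063200 / 627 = -8075.28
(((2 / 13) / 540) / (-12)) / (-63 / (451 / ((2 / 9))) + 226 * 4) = -451 / 17171902800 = -0.00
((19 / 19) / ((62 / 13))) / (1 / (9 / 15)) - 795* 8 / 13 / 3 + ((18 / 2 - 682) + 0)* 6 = -16929833 / 4030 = -4200.95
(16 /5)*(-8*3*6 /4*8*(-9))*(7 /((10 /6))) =870912 /25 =34836.48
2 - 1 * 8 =-6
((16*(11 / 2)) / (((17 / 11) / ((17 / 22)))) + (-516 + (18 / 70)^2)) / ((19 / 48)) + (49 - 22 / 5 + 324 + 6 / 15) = -19161237 / 23275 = -823.25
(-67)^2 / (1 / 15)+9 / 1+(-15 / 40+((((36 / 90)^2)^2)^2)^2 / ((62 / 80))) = 509680755619428679 / 7568359375000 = 67343.63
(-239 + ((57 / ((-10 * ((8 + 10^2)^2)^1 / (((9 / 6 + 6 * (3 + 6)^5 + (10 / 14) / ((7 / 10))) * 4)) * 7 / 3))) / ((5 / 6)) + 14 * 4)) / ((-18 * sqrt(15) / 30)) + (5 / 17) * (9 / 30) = 3 / 34 + 998652721 * sqrt(15) / 16669800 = 232.11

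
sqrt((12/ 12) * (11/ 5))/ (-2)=-sqrt(55)/ 10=-0.74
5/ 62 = 0.08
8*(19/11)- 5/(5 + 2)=1009/77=13.10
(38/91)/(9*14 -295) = -38/15379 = -0.00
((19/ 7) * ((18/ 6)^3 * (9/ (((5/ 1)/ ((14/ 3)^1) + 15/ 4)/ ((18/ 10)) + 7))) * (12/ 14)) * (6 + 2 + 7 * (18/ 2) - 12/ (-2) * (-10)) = 642.53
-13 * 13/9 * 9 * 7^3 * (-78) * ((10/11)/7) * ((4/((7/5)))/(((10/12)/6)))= 132874560/11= 12079505.45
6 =6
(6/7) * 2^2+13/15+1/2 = 1007/210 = 4.80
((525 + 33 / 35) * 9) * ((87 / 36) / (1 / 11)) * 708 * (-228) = -710929698336 / 35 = -20312277095.31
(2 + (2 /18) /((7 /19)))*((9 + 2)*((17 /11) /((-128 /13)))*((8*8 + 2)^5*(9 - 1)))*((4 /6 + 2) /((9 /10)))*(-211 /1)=174231284999200 /7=24890183571314.29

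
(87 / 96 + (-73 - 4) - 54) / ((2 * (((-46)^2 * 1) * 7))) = -181 / 41216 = -0.00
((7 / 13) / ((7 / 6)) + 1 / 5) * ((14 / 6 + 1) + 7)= 1333 / 195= 6.84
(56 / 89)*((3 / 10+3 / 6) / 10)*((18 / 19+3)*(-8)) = -2688 / 1691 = -1.59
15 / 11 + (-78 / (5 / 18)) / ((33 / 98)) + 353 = -26374 / 55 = -479.53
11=11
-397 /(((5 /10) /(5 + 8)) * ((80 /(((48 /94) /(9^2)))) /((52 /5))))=-268372 /31725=-8.46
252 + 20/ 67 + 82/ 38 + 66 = 407941/ 1273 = 320.46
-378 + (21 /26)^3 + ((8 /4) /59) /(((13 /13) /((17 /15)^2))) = -88062390497 /233321400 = -377.43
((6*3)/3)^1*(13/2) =39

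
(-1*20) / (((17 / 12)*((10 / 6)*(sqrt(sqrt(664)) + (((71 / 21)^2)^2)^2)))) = -144 / (17*(2^(3 / 4)*83^(1 / 4) + 645753531245761 / 37822859361)) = -0.00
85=85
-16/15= -1.07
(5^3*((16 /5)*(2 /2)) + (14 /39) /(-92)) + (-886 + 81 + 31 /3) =-236013 /598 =-394.67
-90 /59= -1.53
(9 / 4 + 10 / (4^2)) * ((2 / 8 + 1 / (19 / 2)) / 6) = 0.17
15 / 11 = 1.36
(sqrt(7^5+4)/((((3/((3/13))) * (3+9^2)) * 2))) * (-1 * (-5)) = 5 * sqrt(16811)/2184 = 0.30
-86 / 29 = -2.97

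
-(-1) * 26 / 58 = 0.45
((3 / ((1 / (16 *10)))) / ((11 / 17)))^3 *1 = 543338496000 / 1331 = 408218253.94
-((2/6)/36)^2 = -1/11664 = -0.00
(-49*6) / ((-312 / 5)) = 245 / 52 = 4.71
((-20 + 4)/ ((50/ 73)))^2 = 341056/ 625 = 545.69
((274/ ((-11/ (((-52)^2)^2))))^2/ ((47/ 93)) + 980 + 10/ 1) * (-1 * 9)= -3359335138813544050242/ 5687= -590704262144108326.05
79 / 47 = 1.68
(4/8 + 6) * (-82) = -533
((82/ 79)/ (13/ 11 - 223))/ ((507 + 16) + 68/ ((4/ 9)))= -451/ 65152880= -0.00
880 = 880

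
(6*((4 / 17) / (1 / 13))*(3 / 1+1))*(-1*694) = -50947.76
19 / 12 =1.58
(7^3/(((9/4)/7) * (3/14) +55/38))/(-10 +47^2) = 0.10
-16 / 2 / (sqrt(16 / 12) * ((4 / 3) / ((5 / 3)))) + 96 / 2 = 48 - 5 * sqrt(3) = 39.34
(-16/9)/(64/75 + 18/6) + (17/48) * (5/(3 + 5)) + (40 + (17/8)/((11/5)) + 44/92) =1156886321/28076928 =41.20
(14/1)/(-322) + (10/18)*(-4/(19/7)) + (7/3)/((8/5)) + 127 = 4014685/31464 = 127.60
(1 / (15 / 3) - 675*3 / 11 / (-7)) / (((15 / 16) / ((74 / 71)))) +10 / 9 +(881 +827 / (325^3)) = 1539685554949006 / 1689046734375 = 911.57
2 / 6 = 1 / 3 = 0.33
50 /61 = 0.82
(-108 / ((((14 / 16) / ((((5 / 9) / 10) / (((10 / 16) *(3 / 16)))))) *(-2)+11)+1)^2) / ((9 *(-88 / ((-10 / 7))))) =-327680 / 116119311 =-0.00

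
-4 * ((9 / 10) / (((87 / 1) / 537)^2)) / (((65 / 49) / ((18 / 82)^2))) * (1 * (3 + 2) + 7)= -27468877464 / 459459325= -59.79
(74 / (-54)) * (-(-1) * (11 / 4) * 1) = -407 / 108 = -3.77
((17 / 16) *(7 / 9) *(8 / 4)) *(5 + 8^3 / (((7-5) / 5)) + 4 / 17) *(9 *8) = 152943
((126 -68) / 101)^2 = 3364 / 10201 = 0.33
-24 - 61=-85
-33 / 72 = -11 / 24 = -0.46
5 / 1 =5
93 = 93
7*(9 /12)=21 /4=5.25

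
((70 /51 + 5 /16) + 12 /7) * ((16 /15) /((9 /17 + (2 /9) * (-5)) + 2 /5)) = -19417 /973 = -19.96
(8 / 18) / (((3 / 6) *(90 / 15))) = 4 / 27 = 0.15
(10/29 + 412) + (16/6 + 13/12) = 48267/116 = 416.09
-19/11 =-1.73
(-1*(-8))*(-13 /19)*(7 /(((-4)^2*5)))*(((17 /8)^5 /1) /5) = -129206987 /31129600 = -4.15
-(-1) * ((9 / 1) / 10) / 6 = 3 / 20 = 0.15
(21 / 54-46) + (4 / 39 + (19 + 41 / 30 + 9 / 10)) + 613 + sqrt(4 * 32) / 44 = 589.02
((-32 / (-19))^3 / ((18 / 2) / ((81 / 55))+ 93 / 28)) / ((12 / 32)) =22020096 / 16303843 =1.35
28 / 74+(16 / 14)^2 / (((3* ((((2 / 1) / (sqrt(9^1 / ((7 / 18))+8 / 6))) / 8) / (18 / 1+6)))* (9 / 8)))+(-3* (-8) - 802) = -28772 / 37+16384* sqrt(10794) / 9261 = -593.82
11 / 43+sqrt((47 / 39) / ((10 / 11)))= 11 / 43+sqrt(201630) / 390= 1.41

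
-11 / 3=-3.67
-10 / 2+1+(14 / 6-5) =-20 / 3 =-6.67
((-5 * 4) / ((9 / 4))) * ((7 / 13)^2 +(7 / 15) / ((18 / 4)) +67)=-24601376 / 41067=-599.05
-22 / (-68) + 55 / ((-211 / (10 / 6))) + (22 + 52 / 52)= 492619 / 21522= 22.89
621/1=621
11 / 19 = 0.58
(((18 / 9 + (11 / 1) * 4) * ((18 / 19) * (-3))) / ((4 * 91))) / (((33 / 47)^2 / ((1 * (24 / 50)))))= -1829052 / 5230225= -0.35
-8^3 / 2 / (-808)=32 / 101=0.32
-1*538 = -538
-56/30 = -28/15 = -1.87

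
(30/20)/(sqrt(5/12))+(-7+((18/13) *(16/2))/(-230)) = -10537/1495+3 *sqrt(15)/5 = -4.72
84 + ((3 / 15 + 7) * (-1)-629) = -2761 / 5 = -552.20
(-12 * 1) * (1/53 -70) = 44508/53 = 839.77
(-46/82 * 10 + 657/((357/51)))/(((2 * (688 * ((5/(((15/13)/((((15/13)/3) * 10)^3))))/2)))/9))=2687607/574000000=0.00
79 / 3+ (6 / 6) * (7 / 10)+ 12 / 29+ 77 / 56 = 100301 / 3480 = 28.82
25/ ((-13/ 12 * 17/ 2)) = -2.71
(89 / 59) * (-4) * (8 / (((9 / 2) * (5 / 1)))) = -2.15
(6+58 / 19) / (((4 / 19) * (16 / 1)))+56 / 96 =157 / 48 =3.27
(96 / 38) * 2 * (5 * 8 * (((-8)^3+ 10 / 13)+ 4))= -25320960 / 247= -102514.01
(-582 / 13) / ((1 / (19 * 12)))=-132696 / 13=-10207.38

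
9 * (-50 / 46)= -225 / 23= -9.78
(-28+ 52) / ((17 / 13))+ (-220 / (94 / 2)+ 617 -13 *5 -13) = 441585 / 799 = 552.67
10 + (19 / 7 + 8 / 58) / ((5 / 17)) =19993 / 1015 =19.70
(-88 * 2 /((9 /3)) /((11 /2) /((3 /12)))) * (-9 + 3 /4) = 22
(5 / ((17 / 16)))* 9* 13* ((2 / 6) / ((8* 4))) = 195 / 34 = 5.74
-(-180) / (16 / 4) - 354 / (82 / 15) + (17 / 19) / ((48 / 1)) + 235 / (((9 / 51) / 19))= 25281.93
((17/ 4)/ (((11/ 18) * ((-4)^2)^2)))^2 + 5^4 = 19824663409/ 31719424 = 625.00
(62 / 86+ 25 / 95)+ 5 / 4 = 7301 / 3268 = 2.23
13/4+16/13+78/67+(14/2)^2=190383/3484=54.64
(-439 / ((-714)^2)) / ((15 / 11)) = -4829 / 7646940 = -0.00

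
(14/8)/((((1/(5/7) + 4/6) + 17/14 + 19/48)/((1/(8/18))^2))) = 19845/8236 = 2.41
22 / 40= 0.55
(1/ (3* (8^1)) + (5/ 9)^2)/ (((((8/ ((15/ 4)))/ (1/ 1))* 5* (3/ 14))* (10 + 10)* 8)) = 1589/ 1658880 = 0.00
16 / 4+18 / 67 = 286 / 67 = 4.27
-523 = -523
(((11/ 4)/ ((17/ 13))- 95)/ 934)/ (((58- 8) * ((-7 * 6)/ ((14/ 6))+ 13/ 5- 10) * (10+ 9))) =6317/ 1532544560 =0.00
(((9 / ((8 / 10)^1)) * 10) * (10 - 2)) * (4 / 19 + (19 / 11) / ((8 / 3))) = 322875 / 418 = 772.43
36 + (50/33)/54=32101/891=36.03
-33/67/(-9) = 11/201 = 0.05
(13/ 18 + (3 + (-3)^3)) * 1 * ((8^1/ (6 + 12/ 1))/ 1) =-838/ 81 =-10.35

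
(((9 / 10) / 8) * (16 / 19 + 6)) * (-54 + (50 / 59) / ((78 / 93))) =-40.79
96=96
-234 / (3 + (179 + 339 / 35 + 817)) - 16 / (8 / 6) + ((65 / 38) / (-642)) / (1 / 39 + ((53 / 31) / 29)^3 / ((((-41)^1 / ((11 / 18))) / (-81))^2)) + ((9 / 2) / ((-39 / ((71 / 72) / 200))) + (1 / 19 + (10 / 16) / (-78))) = -7557087757012036871709429 / 614864813468391936195200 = -12.29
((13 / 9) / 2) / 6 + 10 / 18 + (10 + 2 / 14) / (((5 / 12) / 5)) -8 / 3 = 90511 / 756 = 119.72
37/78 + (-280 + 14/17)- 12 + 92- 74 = -361603/1326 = -272.70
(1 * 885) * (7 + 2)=7965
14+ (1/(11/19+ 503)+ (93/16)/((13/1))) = 138249/9568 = 14.45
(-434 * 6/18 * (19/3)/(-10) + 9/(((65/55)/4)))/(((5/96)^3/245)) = 344017895424/1625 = 211703320.26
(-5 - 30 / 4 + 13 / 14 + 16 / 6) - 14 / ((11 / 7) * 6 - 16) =-3272 / 483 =-6.77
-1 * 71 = -71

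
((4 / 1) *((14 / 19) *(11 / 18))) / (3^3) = 308 / 4617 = 0.07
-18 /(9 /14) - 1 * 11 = -39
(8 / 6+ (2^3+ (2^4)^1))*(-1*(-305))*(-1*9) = -69540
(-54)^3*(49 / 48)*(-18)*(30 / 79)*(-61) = -5294923830 / 79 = -67024352.28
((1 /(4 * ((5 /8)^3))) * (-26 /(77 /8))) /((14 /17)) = -3.36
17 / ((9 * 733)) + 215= 1418372 / 6597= 215.00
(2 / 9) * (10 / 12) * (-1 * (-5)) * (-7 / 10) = -35 / 54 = -0.65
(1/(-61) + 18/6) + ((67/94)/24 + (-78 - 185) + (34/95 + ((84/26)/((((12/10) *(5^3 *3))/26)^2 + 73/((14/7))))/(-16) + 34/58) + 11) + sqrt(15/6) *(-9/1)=-10681850072374973/43064475570960 - 9 *sqrt(10)/2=-262.27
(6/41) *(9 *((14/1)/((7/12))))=1296/41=31.61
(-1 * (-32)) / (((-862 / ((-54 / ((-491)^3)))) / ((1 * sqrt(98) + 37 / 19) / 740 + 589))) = -0.00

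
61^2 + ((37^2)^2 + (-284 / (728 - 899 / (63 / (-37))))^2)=11757573750694442 / 6261082129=1877882.05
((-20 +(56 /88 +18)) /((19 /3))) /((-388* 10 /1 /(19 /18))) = 1 /17072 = 0.00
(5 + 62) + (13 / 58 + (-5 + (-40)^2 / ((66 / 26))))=1325497 / 1914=692.53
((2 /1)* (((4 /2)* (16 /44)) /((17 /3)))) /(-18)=-8 /561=-0.01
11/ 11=1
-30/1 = -30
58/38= 29/19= 1.53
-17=-17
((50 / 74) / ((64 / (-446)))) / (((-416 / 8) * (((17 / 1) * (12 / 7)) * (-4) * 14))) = -5575 / 100478976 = -0.00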